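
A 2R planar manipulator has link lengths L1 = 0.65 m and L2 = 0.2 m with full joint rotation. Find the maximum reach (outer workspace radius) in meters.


r_max = L1 + L2 = 0.65 + 0.2 = 0.8500

0.8500 m


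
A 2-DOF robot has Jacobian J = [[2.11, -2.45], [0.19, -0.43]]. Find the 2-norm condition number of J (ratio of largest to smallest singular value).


JJ^T eigenvalues: trace(JJ^T) = 10.6756, det(JJ^T) = det(J)^2 = 0.19518724
s_max^2 = (10.6756 + sqrt(113.18768640))/2 = 10.65728509
s_min^2 = (10.6756 - sqrt(113.18768640))/2 = 0.01831491
kappa = s_max/s_min = sqrt(10.65728509/0.01831491) = 24.1224

24.1224


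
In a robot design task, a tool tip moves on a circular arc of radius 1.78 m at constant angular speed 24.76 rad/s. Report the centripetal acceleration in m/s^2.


a_c = omega^2 * r = 24.76^2 * 1.78 = 1091.2425

1091.2425 m/s^2


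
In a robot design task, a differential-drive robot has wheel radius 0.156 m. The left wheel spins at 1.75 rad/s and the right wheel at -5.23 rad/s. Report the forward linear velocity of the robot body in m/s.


v = r*(wR + wL)/2 = 0.156*(-5.23 + 1.75)/2 = -0.2714

-0.2714 m/s


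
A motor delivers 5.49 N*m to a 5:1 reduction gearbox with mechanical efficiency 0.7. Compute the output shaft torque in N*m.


tau_out = tau_in * N * eta = 5.49 * 5 * 0.7 = 19.2150

19.2150 N*m


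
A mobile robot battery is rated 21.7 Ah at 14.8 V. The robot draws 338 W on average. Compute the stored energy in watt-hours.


E = capacity * V = 21.7*14.8 = 321.1600

321.1600 Wh


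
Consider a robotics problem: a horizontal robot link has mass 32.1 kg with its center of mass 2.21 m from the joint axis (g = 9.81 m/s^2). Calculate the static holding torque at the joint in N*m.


tau = m*g*L = 32.1 * 9.81 * 2.21 = 695.9312

695.9312 N*m


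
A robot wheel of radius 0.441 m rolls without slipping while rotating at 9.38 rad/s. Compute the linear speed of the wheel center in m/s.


v = omega * r = 9.38 * 0.441 = 4.1366

4.1366 m/s


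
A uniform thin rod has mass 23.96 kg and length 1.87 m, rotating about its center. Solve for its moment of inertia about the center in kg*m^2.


I = (1/12)*m*L^2 = (1/12)*23.96*1.87^2 = 6.9821

6.9821 kg*m^2


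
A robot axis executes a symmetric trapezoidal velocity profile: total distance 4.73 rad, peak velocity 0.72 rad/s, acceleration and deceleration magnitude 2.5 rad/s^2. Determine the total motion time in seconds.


t_acc = v/a = 0.72/2.5 = 0.288000 s
d_acc = v^2/(2a) = 0.103680 rad (each ramp)
d_cruise = 4.73 - 2*0.103680 = 4.522640 rad
t_cruise = 4.522640/0.72 = 6.281444 s
t_total = 2*0.288000 + 6.281444 = 6.8574

6.8574 s


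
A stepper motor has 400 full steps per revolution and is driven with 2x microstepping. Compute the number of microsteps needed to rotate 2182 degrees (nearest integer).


step_size = 360/(400*2) = 360/800 = 0.450000 deg
n = 2182/(360/800) = 2182*800/360 = 4848.8889 -> 4849

4849 steps


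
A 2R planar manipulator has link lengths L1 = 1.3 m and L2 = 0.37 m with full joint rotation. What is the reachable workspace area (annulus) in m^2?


r_max = L1 + L2 = 1.6700, r_min = |L1 - L2| = 0.9300
A = pi*(r_max^2 - r_min^2) = pi*(2.7889 - 0.8649) = 6.0444

6.0444 m^2


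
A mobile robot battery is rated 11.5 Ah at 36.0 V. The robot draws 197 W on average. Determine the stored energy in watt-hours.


E = capacity * V = 11.5*36.0 = 414.0000

414.0000 Wh


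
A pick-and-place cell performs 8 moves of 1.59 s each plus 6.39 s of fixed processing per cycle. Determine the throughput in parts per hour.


T_cycle = 8*1.59 + 6.39 = 19.1100 s
rate = 3600/T = 188.3830

188.3830 parts/hour


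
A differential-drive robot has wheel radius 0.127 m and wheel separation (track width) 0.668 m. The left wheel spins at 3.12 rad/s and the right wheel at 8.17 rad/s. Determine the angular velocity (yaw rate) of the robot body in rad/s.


omega = r*(wR - wL)/L = 0.127*(8.17 - (3.12))/0.668 = 0.9601

0.9601 rad/s


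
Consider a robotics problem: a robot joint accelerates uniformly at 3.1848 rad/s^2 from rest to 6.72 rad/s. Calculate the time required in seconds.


t = delta_omega / alpha = 6.72 / 3.1848 = 2.1100

2.1100 s


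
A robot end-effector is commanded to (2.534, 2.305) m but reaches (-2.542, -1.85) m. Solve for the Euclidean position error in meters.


dx = -2.542 - (2.534) = -5.0760, dy = -1.85 - (2.305) = -4.1550
err = sqrt(25.765776 + 17.264025) = 6.5597

6.5597 m


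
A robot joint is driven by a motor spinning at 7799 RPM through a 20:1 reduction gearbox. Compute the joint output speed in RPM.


omega_joint = omega_motor / N = 7799 / 20 = 389.9500

389.9500 RPM


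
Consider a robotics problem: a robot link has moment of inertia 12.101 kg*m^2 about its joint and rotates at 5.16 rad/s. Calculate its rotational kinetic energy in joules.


KE = (1/2)*I*omega^2 = 0.5*12.101*5.16^2 = 161.0982

161.0982 J


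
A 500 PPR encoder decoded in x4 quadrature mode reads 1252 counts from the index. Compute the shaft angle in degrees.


angle = counts * 360 / (PPR*4) = 1252 * 360 / 2000 = 225.3600

225.3600 degrees


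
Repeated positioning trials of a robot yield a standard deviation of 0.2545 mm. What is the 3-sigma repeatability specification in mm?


repeatability = 3*sigma = 3*0.2545 = 0.7635

0.7635 mm


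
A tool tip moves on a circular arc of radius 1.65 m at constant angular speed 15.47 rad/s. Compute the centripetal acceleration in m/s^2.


a_c = omega^2 * r = 15.47^2 * 1.65 = 394.8795

394.8795 m/s^2


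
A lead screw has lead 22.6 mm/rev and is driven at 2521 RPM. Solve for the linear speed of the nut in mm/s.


v = lead * (RPM/60) = 22.6*2521/60 = 949.5767

949.5767 mm/s


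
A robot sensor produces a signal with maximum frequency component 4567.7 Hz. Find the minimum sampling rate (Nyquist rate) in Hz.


f_s,min = 2*f_max = 2*4567.7 = 9135.4000

9135.4000 Hz


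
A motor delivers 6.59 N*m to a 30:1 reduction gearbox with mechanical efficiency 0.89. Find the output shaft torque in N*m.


tau_out = tau_in * N * eta = 6.59 * 30 * 0.89 = 175.9530

175.9530 N*m


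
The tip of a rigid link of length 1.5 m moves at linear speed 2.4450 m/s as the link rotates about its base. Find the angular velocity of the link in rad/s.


omega = v / L = 2.4450 / 1.5 = 1.6300

1.6300 rad/s


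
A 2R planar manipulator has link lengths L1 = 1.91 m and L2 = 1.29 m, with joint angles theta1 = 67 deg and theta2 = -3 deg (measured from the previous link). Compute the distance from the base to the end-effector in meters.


x = L1*cos(th1) + L2*cos(th1+th2) = 1.311795
y = L1*sin(th1) + L2*sin(th1+th2) = 2.917609
d = sqrt(x^2 + y^2) = sqrt(1.720806 + 8.512442) = 3.1989

3.1989 m


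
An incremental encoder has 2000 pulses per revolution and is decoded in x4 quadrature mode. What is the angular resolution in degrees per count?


resolution = 360 / (PPR * 4) = 360 / 8000 = 0.0450

0.0450 degrees


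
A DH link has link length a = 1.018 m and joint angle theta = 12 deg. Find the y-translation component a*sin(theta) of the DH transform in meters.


a*sin(theta) = 1.018*sin(12 deg) = 0.2117

0.2117 m


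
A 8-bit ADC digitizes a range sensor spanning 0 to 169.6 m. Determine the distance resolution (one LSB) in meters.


res = range / 2^n = 169.6/2^8 = 169.6/256 = 0.6625

0.6625 m


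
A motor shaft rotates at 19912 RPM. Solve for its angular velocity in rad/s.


omega = 19912 * 2*pi/60 = 2085.1798

2085.1798 rad/s


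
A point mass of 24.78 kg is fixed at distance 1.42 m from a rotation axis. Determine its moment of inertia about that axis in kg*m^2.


I = m*r^2 = 24.78*1.42^2 = 49.9664

49.9664 kg*m^2


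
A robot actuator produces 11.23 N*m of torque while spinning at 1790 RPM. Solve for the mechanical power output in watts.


omega = 1790 * 2*pi/60 = 187.448362 rad/s
P = tau * omega = 11.23 * 187.448362 = 2105.0451

2105.0451 W


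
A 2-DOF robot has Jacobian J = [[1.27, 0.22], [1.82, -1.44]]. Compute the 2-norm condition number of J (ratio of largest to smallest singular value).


JJ^T eigenvalues: trace(JJ^T) = 7.0473, det(JJ^T) = det(J)^2 = 4.96933264
s_max^2 = (7.0473 + sqrt(29.78710673))/2 = 6.25252828
s_min^2 = (7.0473 - sqrt(29.78710673))/2 = 0.79477172
kappa = s_max/s_min = sqrt(6.25252828/0.79477172) = 2.8048

2.8048


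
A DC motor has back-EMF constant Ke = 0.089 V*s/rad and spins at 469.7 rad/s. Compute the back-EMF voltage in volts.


V_emf = Ke * omega = 0.089*469.7 = 41.8033

41.8033 V


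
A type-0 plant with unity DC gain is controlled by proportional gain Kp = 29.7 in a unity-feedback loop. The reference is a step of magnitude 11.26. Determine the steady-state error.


e_ss = R/(1 + Kp) = 11.26/(1 + 29.7) = 11.26/30.7000 = 0.3668

0.3668


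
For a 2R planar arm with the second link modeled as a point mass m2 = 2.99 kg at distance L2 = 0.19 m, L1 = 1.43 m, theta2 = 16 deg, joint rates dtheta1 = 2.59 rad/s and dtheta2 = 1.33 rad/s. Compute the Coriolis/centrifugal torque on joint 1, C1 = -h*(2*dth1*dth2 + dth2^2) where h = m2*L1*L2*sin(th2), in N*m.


h = m2*L1*L2*sin(th2) = 2.99*1.43*0.19*sin(16 deg) = 0.223923
C1 = -h*(2*2.59*1.33 + 1.33^2) = -0.223923*8.6583 = -1.9388

-1.9388 N*m


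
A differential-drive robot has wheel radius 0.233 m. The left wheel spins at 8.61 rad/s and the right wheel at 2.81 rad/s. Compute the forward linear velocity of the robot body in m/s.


v = r*(wR + wL)/2 = 0.233*(2.81 + 8.61)/2 = 1.3304

1.3304 m/s


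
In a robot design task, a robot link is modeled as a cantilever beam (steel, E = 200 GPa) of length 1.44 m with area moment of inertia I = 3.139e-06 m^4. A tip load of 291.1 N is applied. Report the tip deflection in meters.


delta = F*L^3/(3*E*I) = 291.1*1.44^3/(3*2.000e+11*3.139e-06)
      = 869.2199424/1883400 = 4.6152e-04

4.6152e-04 m


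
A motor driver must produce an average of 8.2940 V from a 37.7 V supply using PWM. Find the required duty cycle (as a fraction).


D = V_avg/V_supply = 8.2940/37.7 = 0.2200

0.2200


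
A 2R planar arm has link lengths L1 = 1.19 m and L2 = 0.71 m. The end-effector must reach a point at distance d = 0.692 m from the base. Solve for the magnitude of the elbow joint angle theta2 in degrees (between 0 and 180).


cos(th2) = (d^2 - L1^2 - L2^2)/(2*L1*L2) = (0.692^2 - 1.19^2 - 0.71^2)/(2*1.19*0.71) = -0.85296248
th2 = acos(-0.85296248) = 148.5354 deg

148.5354 degrees


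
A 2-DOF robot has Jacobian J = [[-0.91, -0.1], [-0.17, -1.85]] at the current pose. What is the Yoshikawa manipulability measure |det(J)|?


det(J) = -0.91*-1.85 - (-0.1)*(-0.17) = 1.6665
|det(J)| = 1.6665

1.6665


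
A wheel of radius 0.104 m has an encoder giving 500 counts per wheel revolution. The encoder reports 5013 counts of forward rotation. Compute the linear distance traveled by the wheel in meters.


revs = 5013/500 = 10.026000
d = revs * 2*pi*r = 10.026000 * 2*pi*0.104 = 6.5515

6.5515 m


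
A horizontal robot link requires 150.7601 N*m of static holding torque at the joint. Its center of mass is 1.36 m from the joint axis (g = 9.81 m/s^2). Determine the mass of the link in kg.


m = tau / (g*L) = 150.7601 / (9.81 * 1.36) = 11.3000

11.3000 kg


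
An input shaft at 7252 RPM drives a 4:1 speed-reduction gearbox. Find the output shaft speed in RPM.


omega_out = omega_in / N = 7252 / 4 = 1813.0000

1813.0000 RPM


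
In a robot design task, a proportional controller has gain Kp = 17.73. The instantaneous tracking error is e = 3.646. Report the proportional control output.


u_P = Kp * e = 17.73 * 3.646 = 64.6436

64.6436


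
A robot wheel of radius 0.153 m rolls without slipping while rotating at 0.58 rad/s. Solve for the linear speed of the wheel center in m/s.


v = omega * r = 0.58 * 0.153 = 0.0887

0.0887 m/s


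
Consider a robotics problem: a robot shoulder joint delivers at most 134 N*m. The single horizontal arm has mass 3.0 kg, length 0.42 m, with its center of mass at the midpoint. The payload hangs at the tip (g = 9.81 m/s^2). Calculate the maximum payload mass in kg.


tau_arm = m_arm*g*(L/2) = 3.0*9.81*0.42/2 = 6.1803 N*m
tau_payload = tau_max - tau_arm = 134 - 6.1803 = 127.8197
m_payload = tau_payload / (g*L) = 127.8197 / (9.81*0.42) = 31.0227

31.0227 kg


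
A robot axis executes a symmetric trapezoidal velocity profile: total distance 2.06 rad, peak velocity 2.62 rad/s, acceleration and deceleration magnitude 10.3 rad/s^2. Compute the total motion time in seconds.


t_acc = v/a = 2.62/10.3 = 0.254369 s
d_acc = v^2/(2a) = 0.333223 rad (each ramp)
d_cruise = 2.06 - 2*0.333223 = 1.393554 rad
t_cruise = 1.393554/2.62 = 0.531891 s
t_total = 2*0.254369 + 0.531891 = 1.0406

1.0406 s


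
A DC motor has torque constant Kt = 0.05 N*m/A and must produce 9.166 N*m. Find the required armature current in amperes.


I = tau / Kt = 9.166/0.05 = 183.3200

183.3200 A


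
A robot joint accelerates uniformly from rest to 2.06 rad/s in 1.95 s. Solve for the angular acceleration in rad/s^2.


alpha = delta_omega / t = 2.06 / 1.95 = 1.0564

1.0564 rad/s^2


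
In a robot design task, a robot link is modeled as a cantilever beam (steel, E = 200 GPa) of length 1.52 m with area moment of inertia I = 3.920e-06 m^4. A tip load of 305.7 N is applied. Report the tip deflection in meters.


delta = F*L^3/(3*E*I) = 305.7*1.52^3/(3*2.000e+11*3.920e-06)
      = 1073.5597056/2352000 = 4.5645e-04

4.5645e-04 m


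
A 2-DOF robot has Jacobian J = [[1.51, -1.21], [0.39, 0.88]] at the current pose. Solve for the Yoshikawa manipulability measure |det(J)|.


det(J) = 1.51*0.88 - (-1.21)*(0.39) = 1.8007
|det(J)| = 1.8007

1.8007


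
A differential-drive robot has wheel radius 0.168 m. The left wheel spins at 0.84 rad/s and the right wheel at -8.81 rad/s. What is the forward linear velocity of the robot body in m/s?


v = r*(wR + wL)/2 = 0.168*(-8.81 + 0.84)/2 = -0.6695

-0.6695 m/s


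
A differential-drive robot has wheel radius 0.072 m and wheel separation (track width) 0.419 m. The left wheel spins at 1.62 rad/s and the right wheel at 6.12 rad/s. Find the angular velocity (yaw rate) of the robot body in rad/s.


omega = r*(wR - wL)/L = 0.072*(6.12 - (1.62))/0.419 = 0.7733

0.7733 rad/s


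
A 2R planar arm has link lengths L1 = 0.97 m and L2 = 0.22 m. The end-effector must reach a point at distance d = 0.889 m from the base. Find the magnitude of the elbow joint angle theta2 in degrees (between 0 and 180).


cos(th2) = (d^2 - L1^2 - L2^2)/(2*L1*L2) = (0.889^2 - 0.97^2 - 0.22^2)/(2*0.97*0.22) = -0.46621134
th2 = acos(-0.46621134) = 117.7886 deg

117.7886 degrees


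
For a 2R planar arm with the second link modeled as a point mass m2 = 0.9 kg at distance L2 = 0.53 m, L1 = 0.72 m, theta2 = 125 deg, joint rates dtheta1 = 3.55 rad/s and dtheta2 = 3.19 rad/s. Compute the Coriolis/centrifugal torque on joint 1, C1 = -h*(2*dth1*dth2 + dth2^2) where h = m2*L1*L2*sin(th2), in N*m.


h = m2*L1*L2*sin(th2) = 0.9*0.72*0.53*sin(125 deg) = 0.281330
C1 = -h*(2*3.55*3.19 + 3.19^2) = -0.281330*32.8251 = -9.2347

-9.2347 N*m


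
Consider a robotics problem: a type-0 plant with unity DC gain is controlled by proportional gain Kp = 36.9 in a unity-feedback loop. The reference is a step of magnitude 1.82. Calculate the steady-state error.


e_ss = R/(1 + Kp) = 1.82/(1 + 36.9) = 1.82/37.9000 = 0.0480

0.0480


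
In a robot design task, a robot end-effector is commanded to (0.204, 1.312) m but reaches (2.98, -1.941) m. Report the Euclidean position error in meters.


dx = 2.98 - (0.204) = 2.7760, dy = -1.941 - (1.312) = -3.2530
err = sqrt(7.706176 + 10.582009) = 4.2765

4.2765 m


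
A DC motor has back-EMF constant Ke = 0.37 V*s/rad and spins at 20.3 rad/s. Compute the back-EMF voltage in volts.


V_emf = Ke * omega = 0.37*20.3 = 7.5110

7.5110 V


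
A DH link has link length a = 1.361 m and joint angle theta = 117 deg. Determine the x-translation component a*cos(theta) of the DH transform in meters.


a*cos(theta) = 1.361*cos(117 deg) = -0.6179

-0.6179 m


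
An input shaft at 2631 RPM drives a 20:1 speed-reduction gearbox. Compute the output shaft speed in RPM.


omega_out = omega_in / N = 2631 / 20 = 131.5500

131.5500 RPM


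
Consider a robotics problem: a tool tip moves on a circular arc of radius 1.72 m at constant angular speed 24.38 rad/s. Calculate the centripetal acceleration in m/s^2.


a_c = omega^2 * r = 24.38^2 * 1.72 = 1022.3412

1022.3412 m/s^2


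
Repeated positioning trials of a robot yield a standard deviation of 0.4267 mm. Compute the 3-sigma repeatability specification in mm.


repeatability = 3*sigma = 3*0.4267 = 1.2801

1.2801 mm


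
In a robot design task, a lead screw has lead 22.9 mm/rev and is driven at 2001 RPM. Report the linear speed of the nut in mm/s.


v = lead * (RPM/60) = 22.9*2001/60 = 763.7150

763.7150 mm/s


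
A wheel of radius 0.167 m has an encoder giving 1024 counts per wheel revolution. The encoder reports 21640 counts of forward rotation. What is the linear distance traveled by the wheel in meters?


revs = 21640/1024 = 21.132812
d = revs * 2*pi*r = 21.132812 * 2*pi*0.167 = 22.1745

22.1745 m


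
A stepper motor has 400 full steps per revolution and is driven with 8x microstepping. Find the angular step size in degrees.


step = 360/(400*8) = 360/3200 = 0.1125

0.1125 degrees


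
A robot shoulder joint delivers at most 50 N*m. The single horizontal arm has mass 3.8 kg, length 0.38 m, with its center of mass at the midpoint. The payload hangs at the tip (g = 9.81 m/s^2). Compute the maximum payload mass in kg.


tau_arm = m_arm*g*(L/2) = 3.8*9.81*0.38/2 = 7.0828 N*m
tau_payload = tau_max - tau_arm = 50 - 7.0828 = 42.9172
m_payload = tau_payload / (g*L) = 42.9172 / (9.81*0.38) = 11.5127

11.5127 kg


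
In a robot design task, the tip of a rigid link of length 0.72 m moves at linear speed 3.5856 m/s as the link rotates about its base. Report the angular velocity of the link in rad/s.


omega = v / L = 3.5856 / 0.72 = 4.9800

4.9800 rad/s


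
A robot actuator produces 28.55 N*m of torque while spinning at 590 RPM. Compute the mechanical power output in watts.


omega = 590 * 2*pi/60 = 61.784656 rad/s
P = tau * omega = 28.55 * 61.784656 = 1763.9519

1763.9519 W


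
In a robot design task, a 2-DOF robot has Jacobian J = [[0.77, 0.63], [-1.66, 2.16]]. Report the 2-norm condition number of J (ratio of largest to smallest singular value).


JJ^T eigenvalues: trace(JJ^T) = 8.4110, det(JJ^T) = det(J)^2 = 7.33868100
s_max^2 = (8.4110 + sqrt(41.39019700))/2 = 7.42226068
s_min^2 = (8.4110 - sqrt(41.39019700))/2 = 0.98873932
kappa = s_max/s_min = sqrt(7.42226068/0.98873932) = 2.7399

2.7399


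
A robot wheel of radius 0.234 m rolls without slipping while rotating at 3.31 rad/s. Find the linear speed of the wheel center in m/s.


v = omega * r = 3.31 * 0.234 = 0.7745

0.7745 m/s


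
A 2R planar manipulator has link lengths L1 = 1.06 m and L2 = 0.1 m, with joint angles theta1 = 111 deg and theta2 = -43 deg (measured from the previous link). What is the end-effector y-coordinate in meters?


y = L1*sin(th1) + L2*sin(th1+th2) = 1.06*sin(111 deg) + 0.1*sin(68 deg) = 1.0823

1.0823 m


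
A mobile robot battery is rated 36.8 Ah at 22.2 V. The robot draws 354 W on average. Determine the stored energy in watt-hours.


E = capacity * V = 36.8*22.2 = 816.9600

816.9600 Wh


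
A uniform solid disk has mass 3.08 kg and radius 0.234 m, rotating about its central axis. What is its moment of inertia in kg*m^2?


I = (1/2)*m*R^2 = 0.5*3.08*0.234^2 = 0.0843

0.0843 kg*m^2


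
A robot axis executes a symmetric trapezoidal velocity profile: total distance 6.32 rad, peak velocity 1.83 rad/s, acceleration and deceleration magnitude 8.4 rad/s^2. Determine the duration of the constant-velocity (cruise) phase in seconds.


t_acc = v/a = 0.217857 s, d_acc = v^2/(2a) = 0.199339 rad each
d_cruise = 6.32 - 2*0.199339 = 5.921322 rad
t_cruise = d_cruise/v = 5.921322/1.83 = 3.2357

3.2357 s


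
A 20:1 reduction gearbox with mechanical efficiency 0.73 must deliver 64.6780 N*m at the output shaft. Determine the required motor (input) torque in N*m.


tau_in = tau_out / (N * eta) = 64.6780 / (20 * 0.73) = 4.4300

4.4300 N*m


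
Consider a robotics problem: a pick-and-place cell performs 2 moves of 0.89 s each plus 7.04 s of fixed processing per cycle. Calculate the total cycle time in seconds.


T = 2*0.89 + 7.04 = 8.8200

8.8200 s


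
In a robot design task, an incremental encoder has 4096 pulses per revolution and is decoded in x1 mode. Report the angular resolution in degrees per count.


resolution = 360 / (PPR * 1) = 360 / 4096 = 0.0879

0.0879 degrees


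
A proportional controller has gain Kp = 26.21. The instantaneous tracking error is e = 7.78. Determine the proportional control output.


u_P = Kp * e = 26.21 * 7.78 = 203.9138

203.9138


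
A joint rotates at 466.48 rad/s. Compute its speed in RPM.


RPM = 466.48 * 60/(2*pi) = 4454.5559

4454.5559 RPM


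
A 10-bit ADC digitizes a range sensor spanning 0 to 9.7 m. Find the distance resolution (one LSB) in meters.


res = range / 2^n = 9.7/2^10 = 9.7/1024 = 0.0095

0.0095 m


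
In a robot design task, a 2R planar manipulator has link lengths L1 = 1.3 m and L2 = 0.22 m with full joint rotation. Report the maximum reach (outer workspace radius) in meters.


r_max = L1 + L2 = 1.3 + 0.22 = 1.5200

1.5200 m


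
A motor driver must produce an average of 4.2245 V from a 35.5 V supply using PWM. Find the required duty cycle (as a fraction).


D = V_avg/V_supply = 4.2245/35.5 = 0.1190

0.1190


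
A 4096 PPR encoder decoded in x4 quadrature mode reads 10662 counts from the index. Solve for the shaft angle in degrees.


angle = counts * 360 / (PPR*4) = 10662 * 360 / 16384 = 234.2725

234.2725 degrees


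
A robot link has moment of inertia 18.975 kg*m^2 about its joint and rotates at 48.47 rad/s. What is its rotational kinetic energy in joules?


KE = (1/2)*I*omega^2 = 0.5*18.975*48.47^2 = 22289.3718

22289.3718 J


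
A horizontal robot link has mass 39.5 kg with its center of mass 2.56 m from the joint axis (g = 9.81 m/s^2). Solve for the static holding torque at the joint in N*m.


tau = m*g*L = 39.5 * 9.81 * 2.56 = 991.9872

991.9872 N*m


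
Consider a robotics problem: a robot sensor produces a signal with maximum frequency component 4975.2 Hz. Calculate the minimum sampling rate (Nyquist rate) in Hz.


f_s,min = 2*f_max = 2*4975.2 = 9950.4000

9950.4000 Hz


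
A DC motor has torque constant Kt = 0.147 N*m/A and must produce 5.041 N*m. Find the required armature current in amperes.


I = tau / Kt = 5.041/0.147 = 34.2925

34.2925 A


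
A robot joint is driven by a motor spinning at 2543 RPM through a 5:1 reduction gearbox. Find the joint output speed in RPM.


omega_joint = omega_motor / N = 2543 / 5 = 508.6000

508.6000 RPM


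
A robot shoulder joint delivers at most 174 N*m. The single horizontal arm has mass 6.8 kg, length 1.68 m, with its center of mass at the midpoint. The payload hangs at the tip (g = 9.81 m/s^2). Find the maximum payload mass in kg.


tau_arm = m_arm*g*(L/2) = 6.8*9.81*1.68/2 = 56.0347 N*m
tau_payload = tau_max - tau_arm = 174 - 56.0347 = 117.9653
m_payload = tau_payload / (g*L) = 117.9653 / (9.81*1.68) = 7.1577

7.1577 kg


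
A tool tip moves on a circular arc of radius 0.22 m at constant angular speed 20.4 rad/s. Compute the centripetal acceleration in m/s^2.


a_c = omega^2 * r = 20.4^2 * 0.22 = 91.5552

91.5552 m/s^2


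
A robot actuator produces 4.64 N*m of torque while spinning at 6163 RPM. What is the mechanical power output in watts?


omega = 6163 * 2*pi/60 = 645.387851 rad/s
P = tau * omega = 4.64 * 645.387851 = 2994.5996

2994.5996 W


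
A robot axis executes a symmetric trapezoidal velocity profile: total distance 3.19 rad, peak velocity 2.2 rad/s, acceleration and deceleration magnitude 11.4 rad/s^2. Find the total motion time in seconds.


t_acc = v/a = 2.2/11.4 = 0.192982 s
d_acc = v^2/(2a) = 0.212281 rad (each ramp)
d_cruise = 3.19 - 2*0.212281 = 2.765438 rad
t_cruise = 2.765438/2.2 = 1.257017 s
t_total = 2*0.192982 + 1.257017 = 1.6430

1.6430 s


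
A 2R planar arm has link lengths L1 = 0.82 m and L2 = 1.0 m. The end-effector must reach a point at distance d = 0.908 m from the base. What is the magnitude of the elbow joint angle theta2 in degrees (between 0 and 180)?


cos(th2) = (d^2 - L1^2 - L2^2)/(2*L1*L2) = (0.908^2 - 0.82^2 - 1.0^2)/(2*0.82*1.0) = -0.51703415
th2 = acos(-0.51703415) = 121.1335 deg

121.1335 degrees


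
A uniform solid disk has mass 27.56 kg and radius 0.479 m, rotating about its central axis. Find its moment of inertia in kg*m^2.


I = (1/2)*m*R^2 = 0.5*27.56*0.479^2 = 3.1617

3.1617 kg*m^2


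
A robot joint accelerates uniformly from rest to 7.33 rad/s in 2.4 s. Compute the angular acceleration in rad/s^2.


alpha = delta_omega / t = 7.33 / 2.4 = 3.0542

3.0542 rad/s^2


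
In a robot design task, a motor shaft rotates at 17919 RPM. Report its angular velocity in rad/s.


omega = 17919 * 2*pi/60 = 1876.4733

1876.4733 rad/s


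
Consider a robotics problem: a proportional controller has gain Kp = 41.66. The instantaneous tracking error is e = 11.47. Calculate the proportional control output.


u_P = Kp * e = 41.66 * 11.47 = 477.8402

477.8402


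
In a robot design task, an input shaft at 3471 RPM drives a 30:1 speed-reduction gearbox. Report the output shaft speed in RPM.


omega_out = omega_in / N = 3471 / 30 = 115.7000

115.7000 RPM


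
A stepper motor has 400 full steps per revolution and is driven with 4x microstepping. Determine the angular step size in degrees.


step = 360/(400*4) = 360/1600 = 0.2250

0.2250 degrees


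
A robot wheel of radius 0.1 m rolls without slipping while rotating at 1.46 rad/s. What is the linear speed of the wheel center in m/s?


v = omega * r = 1.46 * 0.1 = 0.1460

0.1460 m/s


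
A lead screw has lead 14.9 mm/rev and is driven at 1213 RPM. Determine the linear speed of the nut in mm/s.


v = lead * (RPM/60) = 14.9*1213/60 = 301.2283

301.2283 mm/s


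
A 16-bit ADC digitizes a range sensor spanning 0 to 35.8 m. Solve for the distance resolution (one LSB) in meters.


res = range / 2^n = 35.8/2^16 = 35.8/65536 = 5.4626e-04

5.4626e-04 m


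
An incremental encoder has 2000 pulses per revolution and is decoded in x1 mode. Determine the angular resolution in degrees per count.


resolution = 360 / (PPR * 1) = 360 / 2000 = 0.1800

0.1800 degrees


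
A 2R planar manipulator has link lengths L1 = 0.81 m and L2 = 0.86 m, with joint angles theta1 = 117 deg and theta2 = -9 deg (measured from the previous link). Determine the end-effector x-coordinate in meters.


x = L1*cos(th1) + L2*cos(th1+th2) = 0.81*cos(117 deg) + 0.86*cos(108 deg) = -0.6335

-0.6335 m


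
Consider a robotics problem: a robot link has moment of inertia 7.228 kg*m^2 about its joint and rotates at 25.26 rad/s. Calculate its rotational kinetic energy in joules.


KE = (1/2)*I*omega^2 = 0.5*7.228*25.26^2 = 2305.9763

2305.9763 J


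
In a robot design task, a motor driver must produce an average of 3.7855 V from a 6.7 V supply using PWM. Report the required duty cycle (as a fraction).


D = V_avg/V_supply = 3.7855/6.7 = 0.5650

0.5650


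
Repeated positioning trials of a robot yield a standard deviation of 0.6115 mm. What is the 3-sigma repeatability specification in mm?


repeatability = 3*sigma = 3*0.6115 = 1.8345

1.8345 mm


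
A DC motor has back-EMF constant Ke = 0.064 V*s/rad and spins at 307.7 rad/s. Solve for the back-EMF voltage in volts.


V_emf = Ke * omega = 0.064*307.7 = 19.6928

19.6928 V


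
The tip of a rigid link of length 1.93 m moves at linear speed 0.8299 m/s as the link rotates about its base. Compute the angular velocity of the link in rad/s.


omega = v / L = 0.8299 / 1.93 = 0.4300

0.4300 rad/s


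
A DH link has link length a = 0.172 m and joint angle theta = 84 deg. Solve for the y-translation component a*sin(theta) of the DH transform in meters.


a*sin(theta) = 0.172*sin(84 deg) = 0.1711

0.1711 m


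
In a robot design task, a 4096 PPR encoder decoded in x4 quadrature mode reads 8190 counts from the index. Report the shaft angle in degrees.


angle = counts * 360 / (PPR*4) = 8190 * 360 / 16384 = 179.9561

179.9561 degrees


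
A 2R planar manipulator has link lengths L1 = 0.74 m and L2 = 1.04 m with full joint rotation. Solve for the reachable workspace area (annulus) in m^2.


r_max = L1 + L2 = 1.7800, r_min = |L1 - L2| = 0.3000
A = pi*(r_max^2 - r_min^2) = pi*(3.1684 - 0.0900) = 9.6711

9.6711 m^2


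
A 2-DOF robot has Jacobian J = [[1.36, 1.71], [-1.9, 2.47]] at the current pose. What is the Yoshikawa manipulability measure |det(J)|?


det(J) = 1.36*2.47 - (1.71)*(-1.9) = 6.6082
|det(J)| = 6.6082

6.6082


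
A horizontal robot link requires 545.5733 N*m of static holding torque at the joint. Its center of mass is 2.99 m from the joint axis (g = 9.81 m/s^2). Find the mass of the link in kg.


m = tau / (g*L) = 545.5733 / (9.81 * 2.99) = 18.6000

18.6000 kg


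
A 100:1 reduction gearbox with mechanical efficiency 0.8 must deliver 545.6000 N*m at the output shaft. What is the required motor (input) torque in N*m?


tau_in = tau_out / (N * eta) = 545.6000 / (100 * 0.8) = 6.8200

6.8200 N*m


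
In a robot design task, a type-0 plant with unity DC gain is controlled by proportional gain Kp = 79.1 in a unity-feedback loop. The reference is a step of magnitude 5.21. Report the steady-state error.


e_ss = R/(1 + Kp) = 5.21/(1 + 79.1) = 5.21/80.1000 = 0.0650

0.0650


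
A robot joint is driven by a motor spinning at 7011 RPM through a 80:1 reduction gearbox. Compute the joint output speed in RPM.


omega_joint = omega_motor / N = 7011 / 80 = 87.6375

87.6375 RPM


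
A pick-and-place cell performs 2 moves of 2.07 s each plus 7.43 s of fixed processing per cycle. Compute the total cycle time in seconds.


T = 2*2.07 + 7.43 = 11.5700

11.5700 s


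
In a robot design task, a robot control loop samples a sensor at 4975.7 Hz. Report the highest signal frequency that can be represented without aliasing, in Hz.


f_max = f_s/2 = 4975.7/2 = 2487.8500

2487.8500 Hz


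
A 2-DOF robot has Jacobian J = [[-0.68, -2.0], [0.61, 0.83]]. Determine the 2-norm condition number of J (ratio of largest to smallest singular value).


JJ^T eigenvalues: trace(JJ^T) = 5.5234, det(JJ^T) = det(J)^2 = 0.42981136
s_max^2 = (5.5234 + sqrt(28.78870212))/2 = 5.44445521
s_min^2 = (5.5234 - sqrt(28.78870212))/2 = 0.07894479
kappa = s_max/s_min = sqrt(5.44445521/0.07894479) = 8.3045

8.3045


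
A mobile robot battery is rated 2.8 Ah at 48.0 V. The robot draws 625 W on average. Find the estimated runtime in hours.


E = 2.8*48.0 = 134.4000 Wh
t = E/P = 134.4000/625 = 0.2150

0.2150 hours


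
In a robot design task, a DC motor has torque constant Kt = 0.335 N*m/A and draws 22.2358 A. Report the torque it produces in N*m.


tau = Kt * I = 0.335*22.2358 = 7.4490

7.4490 N*m


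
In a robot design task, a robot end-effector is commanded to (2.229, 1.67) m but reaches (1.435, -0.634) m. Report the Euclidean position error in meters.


dx = 1.435 - (2.229) = -0.7940, dy = -0.634 - (1.67) = -2.3040
err = sqrt(0.630436 + 5.308416) = 2.4370

2.4370 m


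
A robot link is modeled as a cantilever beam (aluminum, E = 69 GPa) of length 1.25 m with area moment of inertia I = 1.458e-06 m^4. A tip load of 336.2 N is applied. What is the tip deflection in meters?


delta = F*L^3/(3*E*I) = 336.2*1.25^3/(3*6.900e+10*1.458e-06)
      = 656.640625/301806 = 0.0022

0.0022 m


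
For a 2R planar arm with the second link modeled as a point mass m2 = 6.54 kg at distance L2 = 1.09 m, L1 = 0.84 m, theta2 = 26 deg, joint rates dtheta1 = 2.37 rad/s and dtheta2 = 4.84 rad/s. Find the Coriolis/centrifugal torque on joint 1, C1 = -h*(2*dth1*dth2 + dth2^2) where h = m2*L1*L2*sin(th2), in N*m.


h = m2*L1*L2*sin(th2) = 6.54*0.84*1.09*sin(26 deg) = 2.624977
C1 = -h*(2*2.37*4.84 + 4.84^2) = -2.624977*46.3672 = -121.7128

-121.7128 N*m


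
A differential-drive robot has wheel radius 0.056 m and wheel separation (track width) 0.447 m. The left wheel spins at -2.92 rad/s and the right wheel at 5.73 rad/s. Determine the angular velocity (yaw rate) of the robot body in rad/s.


omega = r*(wR - wL)/L = 0.056*(5.73 - (-2.92))/0.447 = 1.0837

1.0837 rad/s


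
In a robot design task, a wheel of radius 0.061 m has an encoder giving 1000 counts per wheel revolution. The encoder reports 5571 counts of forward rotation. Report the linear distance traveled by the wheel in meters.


revs = 5571/1000 = 5.571000
d = revs * 2*pi*r = 5.571000 * 2*pi*0.061 = 2.1352

2.1352 m


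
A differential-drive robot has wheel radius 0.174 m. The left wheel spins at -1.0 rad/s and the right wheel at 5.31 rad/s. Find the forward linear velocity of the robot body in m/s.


v = r*(wR + wL)/2 = 0.174*(5.31 + -1.0)/2 = 0.3750

0.3750 m/s


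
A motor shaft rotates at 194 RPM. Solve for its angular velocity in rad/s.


omega = 194 * 2*pi/60 = 20.3156

20.3156 rad/s


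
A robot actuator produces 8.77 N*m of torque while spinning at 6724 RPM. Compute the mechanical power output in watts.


omega = 6724 * 2*pi/60 = 704.135633 rad/s
P = tau * omega = 8.77 * 704.135633 = 6175.2695

6175.2695 W


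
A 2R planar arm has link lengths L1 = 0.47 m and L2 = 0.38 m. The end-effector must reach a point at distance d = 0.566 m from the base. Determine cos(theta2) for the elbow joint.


cos(th2) = (d^2 - L1^2 - L2^2)/(2*L1*L2) = (0.566^2 - 0.47^2 - 0.38^2)/(2*0.47*0.38) = -0.1258

-0.1258


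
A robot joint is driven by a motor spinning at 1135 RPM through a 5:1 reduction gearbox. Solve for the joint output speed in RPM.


omega_joint = omega_motor / N = 1135 / 5 = 227.0000

227.0000 RPM


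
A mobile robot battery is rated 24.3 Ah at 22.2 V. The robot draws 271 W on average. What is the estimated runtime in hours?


E = 24.3*22.2 = 539.4600 Wh
t = E/P = 539.4600/271 = 1.9906

1.9906 hours


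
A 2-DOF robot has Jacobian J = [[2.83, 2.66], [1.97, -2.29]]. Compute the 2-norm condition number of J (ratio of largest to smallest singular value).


JJ^T eigenvalues: trace(JJ^T) = 24.2095, det(JJ^T) = det(J)^2 = 137.37949681
s_max^2 = (24.2095 + sqrt(36.58190301))/2 = 15.12889876
s_min^2 = (24.2095 - sqrt(36.58190301))/2 = 9.08060124
kappa = s_max/s_min = sqrt(15.12889876/9.08060124) = 1.2908

1.2908


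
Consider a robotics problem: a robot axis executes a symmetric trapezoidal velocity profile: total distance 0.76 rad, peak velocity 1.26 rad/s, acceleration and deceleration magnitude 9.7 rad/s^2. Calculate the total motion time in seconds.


t_acc = v/a = 1.26/9.7 = 0.129897 s
d_acc = v^2/(2a) = 0.081835 rad (each ramp)
d_cruise = 0.76 - 2*0.081835 = 0.596330 rad
t_cruise = 0.596330/1.26 = 0.473278 s
t_total = 2*0.129897 + 0.473278 = 0.7331

0.7331 s


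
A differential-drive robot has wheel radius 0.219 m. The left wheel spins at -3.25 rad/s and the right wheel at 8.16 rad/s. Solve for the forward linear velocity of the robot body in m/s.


v = r*(wR + wL)/2 = 0.219*(8.16 + -3.25)/2 = 0.5376

0.5376 m/s


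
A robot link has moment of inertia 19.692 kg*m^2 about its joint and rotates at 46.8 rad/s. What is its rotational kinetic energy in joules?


KE = (1/2)*I*omega^2 = 0.5*19.692*46.8^2 = 21565.1030

21565.1030 J


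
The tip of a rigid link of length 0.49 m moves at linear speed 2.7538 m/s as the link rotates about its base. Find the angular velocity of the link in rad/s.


omega = v / L = 2.7538 / 0.49 = 5.6200

5.6200 rad/s


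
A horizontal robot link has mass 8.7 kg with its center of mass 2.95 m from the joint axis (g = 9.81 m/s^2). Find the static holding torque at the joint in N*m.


tau = m*g*L = 8.7 * 9.81 * 2.95 = 251.7737

251.7737 N*m


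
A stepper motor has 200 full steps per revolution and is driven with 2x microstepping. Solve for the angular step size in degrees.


step = 360/(200*2) = 360/400 = 0.9000

0.9000 degrees


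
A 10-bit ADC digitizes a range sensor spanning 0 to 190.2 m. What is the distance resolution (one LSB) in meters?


res = range / 2^n = 190.2/2^10 = 190.2/1024 = 0.1857

0.1857 m


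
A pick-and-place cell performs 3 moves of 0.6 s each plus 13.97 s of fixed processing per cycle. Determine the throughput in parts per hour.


T_cycle = 3*0.6 + 13.97 = 15.7700 s
rate = 3600/T = 228.2815

228.2815 parts/hour


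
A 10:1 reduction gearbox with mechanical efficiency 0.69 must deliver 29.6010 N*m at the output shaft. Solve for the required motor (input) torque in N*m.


tau_in = tau_out / (N * eta) = 29.6010 / (10 * 0.69) = 4.2900

4.2900 N*m


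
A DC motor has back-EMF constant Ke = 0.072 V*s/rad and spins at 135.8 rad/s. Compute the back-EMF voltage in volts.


V_emf = Ke * omega = 0.072*135.8 = 9.7776

9.7776 V


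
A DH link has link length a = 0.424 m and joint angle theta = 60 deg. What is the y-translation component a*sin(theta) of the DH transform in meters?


a*sin(theta) = 0.424*sin(60 deg) = 0.3672

0.3672 m


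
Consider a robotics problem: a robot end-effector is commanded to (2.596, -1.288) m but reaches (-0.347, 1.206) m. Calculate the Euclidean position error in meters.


dx = -0.347 - (2.596) = -2.9430, dy = 1.206 - (-1.288) = 2.4940
err = sqrt(8.661249 + 6.220036) = 3.8576

3.8576 m


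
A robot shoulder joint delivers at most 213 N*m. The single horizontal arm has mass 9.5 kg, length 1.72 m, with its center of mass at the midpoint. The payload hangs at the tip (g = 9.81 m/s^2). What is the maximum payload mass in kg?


tau_arm = m_arm*g*(L/2) = 9.5*9.81*1.72/2 = 80.1477 N*m
tau_payload = tau_max - tau_arm = 213 - 80.1477 = 132.8523
m_payload = tau_payload / (g*L) = 132.8523 / (9.81*1.72) = 7.8736

7.8736 kg


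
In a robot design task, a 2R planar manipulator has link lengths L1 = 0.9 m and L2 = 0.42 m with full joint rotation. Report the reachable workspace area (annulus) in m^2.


r_max = L1 + L2 = 1.3200, r_min = |L1 - L2| = 0.4800
A = pi*(r_max^2 - r_min^2) = pi*(1.7424 - 0.2304) = 4.7501

4.7501 m^2


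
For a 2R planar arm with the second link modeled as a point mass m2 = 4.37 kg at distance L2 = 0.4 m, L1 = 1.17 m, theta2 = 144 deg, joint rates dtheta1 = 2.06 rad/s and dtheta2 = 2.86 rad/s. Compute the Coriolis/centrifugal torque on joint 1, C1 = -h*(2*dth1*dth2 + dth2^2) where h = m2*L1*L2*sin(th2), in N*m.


h = m2*L1*L2*sin(th2) = 4.37*1.17*0.4*sin(144 deg) = 1.202115
C1 = -h*(2*2.06*2.86 + 2.86^2) = -1.202115*19.9628 = -23.9976

-23.9976 N*m


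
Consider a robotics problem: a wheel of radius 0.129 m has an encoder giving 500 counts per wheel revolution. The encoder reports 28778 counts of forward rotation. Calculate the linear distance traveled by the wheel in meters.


revs = 28778/500 = 57.556000
d = revs * 2*pi*r = 57.556000 * 2*pi*0.129 = 46.6509

46.6509 m


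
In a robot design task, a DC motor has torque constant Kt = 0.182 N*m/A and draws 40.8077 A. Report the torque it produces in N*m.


tau = Kt * I = 0.182*40.8077 = 7.4270

7.4270 N*m


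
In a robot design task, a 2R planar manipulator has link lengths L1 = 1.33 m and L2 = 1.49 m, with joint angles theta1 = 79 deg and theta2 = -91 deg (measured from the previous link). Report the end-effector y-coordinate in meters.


y = L1*sin(th1) + L2*sin(th1+th2) = 1.33*sin(79 deg) + 1.49*sin(-12 deg) = 0.9958

0.9958 m
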